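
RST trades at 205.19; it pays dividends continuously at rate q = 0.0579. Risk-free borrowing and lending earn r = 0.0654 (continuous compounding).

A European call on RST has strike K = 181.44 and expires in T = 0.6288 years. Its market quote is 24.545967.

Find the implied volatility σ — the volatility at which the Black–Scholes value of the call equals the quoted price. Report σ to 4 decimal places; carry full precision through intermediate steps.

sigma = 0.1236

At σ = 0.1236 the Black–Scholes value reproduces the quote:
σ√T = 0.1236·√0.6288 = 0.098011
d₁ = (ln(S/K) + (r−q+σ²/2)T) / (σ√T) = (ln(205.19/181.44) + (0.0654−0.0579+0.1236²/2)·0.6288) / 0.098011 = (0.123011 + 0.009519) / 0.098011 = 1.352200
d₂ = d₁ − σ√T = 1.352200 − 0.098011 = 1.254189
e^{−rT} = 0.959711
e^{−qT} = 0.964247
N(d₁) = 0.911844,  N(d₂) = 0.895113
V = S·e^{−qT}·N(d₁) − K·e^{−rT}·N(d₂) = 180.411948 − 155.865982 = 24.545967 (the observed quote) — the price is monotone increasing in volatility, hence this σ is the only solution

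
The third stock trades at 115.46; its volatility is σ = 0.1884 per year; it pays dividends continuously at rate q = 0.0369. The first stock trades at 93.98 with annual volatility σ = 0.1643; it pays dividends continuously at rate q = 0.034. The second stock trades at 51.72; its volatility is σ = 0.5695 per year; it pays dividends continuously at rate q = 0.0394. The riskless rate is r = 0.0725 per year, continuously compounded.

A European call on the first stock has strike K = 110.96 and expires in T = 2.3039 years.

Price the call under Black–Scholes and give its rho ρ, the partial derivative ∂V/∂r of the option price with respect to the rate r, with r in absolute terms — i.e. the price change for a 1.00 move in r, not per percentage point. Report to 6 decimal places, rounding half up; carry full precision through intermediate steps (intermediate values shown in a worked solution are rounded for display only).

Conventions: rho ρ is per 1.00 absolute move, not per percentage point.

σ√T = 0.1643·√2.3039 = 0.249384
d₁ = (ln(S/K) + (r−q+σ²/2)T) / (σ√T) = (ln(93.98/110.96) + (0.0725−0.034+0.1643²/2)·2.3039) / 0.249384 = (-0.166088 + 0.119796) / 0.249384 = -0.185622
d₂ = d₁ − σ√T = -0.185622 − 0.249384 = -0.435007
e^{−rT} = 0.846172
e^{−qT} = 0.924657
N(d₁) = 0.426370,  N(d₂) = 0.331779
Call price V = S·e^{−qT}·N(d₁) − K·e^{−rT}·N(d₂) = 37.051273 − 31.151116 = 5.900157
ρ = K·T·e^{−rT}·N(d₂) = 71.769055

price = 5.900157
ρ = 71.769055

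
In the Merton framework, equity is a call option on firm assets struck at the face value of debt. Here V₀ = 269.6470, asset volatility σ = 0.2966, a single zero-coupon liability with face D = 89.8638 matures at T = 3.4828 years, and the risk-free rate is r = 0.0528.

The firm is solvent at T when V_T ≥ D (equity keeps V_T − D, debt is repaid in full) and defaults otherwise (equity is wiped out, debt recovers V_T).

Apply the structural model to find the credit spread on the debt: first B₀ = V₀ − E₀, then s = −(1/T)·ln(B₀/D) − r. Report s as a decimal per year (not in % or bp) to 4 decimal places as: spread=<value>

spread=0.0010

With assets at 269.6470 and a single debt payment of 89.8638 at 3.4828 years:
d₁ = [ln(V₀/D) + (r + σ²/2)T] / (σ√T)
   = [ln(269.6470/89.8638) + (0.0528 + 0.5·0.2966²)·3.4828] / (0.2966·√3.4828)
   = [1.098819 + 0.337086] / 0.553523 = 2.594120
d₂ = d₁ − σ√T = 2.594120 − 0.553523 = 2.040597
N(d₁) = 0.995258,  N(d₂) = 0.979355,  e^(−rT) = 0.832026
E₀ = V₀·N(d₁) − D·e^(−rT)·N(d₂)
   = 269.6470·0.995258 − 89.8638·0.832026·0.979355 = 195.143062
B₀ = V₀ − E₀ = 269.6470 − 195.143062 = 74.503938
spread = −(1/T)·ln(B₀/D) − r = −(1/3.4828)·ln(74.503938/89.8638) − 0.0528 = 0.00101969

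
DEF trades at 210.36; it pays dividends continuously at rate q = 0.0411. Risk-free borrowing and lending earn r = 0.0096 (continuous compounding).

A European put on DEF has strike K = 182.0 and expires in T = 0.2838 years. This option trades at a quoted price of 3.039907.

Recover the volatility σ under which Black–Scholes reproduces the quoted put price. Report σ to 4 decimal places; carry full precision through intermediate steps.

sigma = 0.2870

At σ = 0.2870 the Black–Scholes value reproduces the quote:
σ√T = 0.287·√0.2838 = 0.152893
d₁ = (ln(S/K) + (r−q+σ²/2)T) / (σ√T) = (ln(210.36/182.0) + (0.0096−0.0411+0.287²/2)·0.2838) / 0.152893 = (0.144814 + 0.002748) / 0.152893 = 0.965132
d₂ = d₁ − σ√T = 0.965132 − 0.152893 = 0.812239
e^{−rT} = 0.997279
e^{−qT} = 0.988404
N(−d₁) = 0.167239,  N(−d₂) = 0.208327
V = K·e^{−rT}·N(−d₂) − S·e^{−qT}·N(−d₁) = 37.812399 − 34.772492 = 3.039907 (equal to the quote); since ∂V/∂σ > 0 for all σ, the implied volatility is unique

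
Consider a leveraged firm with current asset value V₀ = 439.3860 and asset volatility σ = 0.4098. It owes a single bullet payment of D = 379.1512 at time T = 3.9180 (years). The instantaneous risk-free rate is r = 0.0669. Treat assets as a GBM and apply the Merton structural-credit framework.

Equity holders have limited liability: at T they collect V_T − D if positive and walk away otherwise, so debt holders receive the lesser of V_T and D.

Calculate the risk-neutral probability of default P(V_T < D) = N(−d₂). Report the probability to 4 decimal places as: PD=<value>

PD=0.4604

Work the structural quantities from V₀ = 439.3860 against face 379.1512:
d₁ = [ln(V₀/D) + (r + σ²/2)T] / (σ√T)
   = [ln(439.3860/379.1512) + (0.0669 + 0.5·0.4098²)·3.9180] / (0.4098·√3.9180)
   = [0.147443 + 0.591101] / 0.811156 = 0.910484
d₂ = d₁ − σ√T = 0.910484 − 0.811156 = 0.099328
risk-neutral PD = N(−d₂) = N(-0.099328) = 0.460439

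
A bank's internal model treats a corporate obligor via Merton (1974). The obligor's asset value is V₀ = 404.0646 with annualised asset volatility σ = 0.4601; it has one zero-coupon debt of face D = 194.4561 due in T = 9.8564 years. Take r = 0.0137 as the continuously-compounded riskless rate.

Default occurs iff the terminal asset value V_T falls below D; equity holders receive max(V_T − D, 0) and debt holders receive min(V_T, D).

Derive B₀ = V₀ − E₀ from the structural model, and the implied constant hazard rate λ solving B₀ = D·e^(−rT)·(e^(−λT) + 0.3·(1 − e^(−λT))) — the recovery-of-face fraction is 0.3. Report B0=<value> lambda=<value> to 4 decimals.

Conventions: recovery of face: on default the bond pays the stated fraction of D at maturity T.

B0=114.2782 lambda=0.0640

Apply the equity-as-call identities (strike 194.4561, horizon 9.8564 years):
d₁ = [ln(V₀/D) + (r + σ²/2)T] / (σ√T)
   = [ln(404.0646/194.4561) + (0.0137 + 0.5·0.4601²)·9.8564] / (0.4601·√9.8564)
   = [0.731368 + 1.178293] / 1.444480 = 1.322041
d₂ = d₁ − σ√T = 1.322041 − 1.444480 = -0.122438
N(d₁) = 0.906923,  N(d₂) = 0.451276,  e^(−rT) = 0.873687
E₀ = V₀·N(d₁) − D·e^(−rT)·N(d₂)
   = 404.0646·0.906923 − 194.4561·0.873687·0.451276 = 289.786391
B₀ = V₀ − E₀ = 404.0646 − 289.786391 = 114.278209
e^(−λT) = (B₀·e^(rT)/D − 0.3)/(1 − 0.3) = (114.2782·1.144574/194.4561 − 0.3)/0.7 = 0.53234967
λ = −ln(0.53234967)/9.8564 = 0.063964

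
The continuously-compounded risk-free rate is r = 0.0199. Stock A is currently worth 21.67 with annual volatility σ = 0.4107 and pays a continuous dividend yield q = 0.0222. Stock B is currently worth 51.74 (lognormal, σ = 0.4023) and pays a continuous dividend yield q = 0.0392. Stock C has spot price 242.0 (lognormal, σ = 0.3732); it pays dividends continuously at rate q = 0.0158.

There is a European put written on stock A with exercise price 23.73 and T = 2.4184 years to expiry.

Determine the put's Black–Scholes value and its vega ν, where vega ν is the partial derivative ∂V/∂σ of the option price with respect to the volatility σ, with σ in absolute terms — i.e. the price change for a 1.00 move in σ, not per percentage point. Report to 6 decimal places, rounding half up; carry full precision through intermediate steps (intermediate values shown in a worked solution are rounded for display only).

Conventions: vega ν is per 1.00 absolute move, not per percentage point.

price = 6.503747
ν = 12.561882

σ√T = 0.4107·√2.4184 = 0.638688
d₁ = (ln(S/K) + (r−q+σ²/2)T) / (σ√T) = (ln(21.67/23.73) + (0.0199−0.0222+0.4107²/2)·2.4184) / 0.638688 = (-0.090811 + 0.198399) / 0.638688 = 0.168451
d₂ = d₁ − σ√T = 0.168451 − 0.638688 = -0.470237
e^{−rT} = 0.953014
e^{−qT} = 0.947727
N(−d₁) = 0.433114,  N(−d₂) = 0.680907
Put price V = K·e^{−rT}·N(−d₂) − S·e^{−qT}·N(−d₁) = 15.398723 − 8.894976 = 6.503747
φ(d₁) = (1/√(2π))·e^{−d₁²/2} = 0.393322
ν = S·e^{−qT}·φ(d₁)·√T = 12.561882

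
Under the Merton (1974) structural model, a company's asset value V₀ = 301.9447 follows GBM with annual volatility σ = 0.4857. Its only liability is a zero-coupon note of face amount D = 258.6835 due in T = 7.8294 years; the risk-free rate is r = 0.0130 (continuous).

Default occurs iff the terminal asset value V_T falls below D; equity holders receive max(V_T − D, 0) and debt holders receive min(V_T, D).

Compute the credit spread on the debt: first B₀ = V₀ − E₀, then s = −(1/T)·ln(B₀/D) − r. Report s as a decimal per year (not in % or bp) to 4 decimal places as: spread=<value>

spread=0.0739

Equity is a call on the firm's assets struck at D = 258.6835:
d₁ = [ln(V₀/D) + (r + σ²/2)T] / (σ√T)
   = [ln(301.9447/258.6835) + (0.0130 + 0.5·0.4857²)·7.8294] / (0.4857·√7.8294)
   = [0.154639 + 1.025278] / 1.359040 = 0.868198
d₂ = d₁ − σ√T = 0.868198 − 1.359040 = -0.490842
N(d₁) = 0.807357,  N(d₂) = 0.311769,  e^(−rT) = 0.903226
E₀ = V₀·N(d₁) − D·e^(−rT)·N(d₂)
   = 301.9447·0.807357 − 258.6835·0.903226·0.311769 = 170.932436
B₀ = V₀ − E₀ = 301.9447 − 170.932436 = 131.012264
spread = −(1/T)·ln(B₀/D) − r = −(1/7.8294)·ln(131.012264/258.6835) − 0.0130 = 0.07389227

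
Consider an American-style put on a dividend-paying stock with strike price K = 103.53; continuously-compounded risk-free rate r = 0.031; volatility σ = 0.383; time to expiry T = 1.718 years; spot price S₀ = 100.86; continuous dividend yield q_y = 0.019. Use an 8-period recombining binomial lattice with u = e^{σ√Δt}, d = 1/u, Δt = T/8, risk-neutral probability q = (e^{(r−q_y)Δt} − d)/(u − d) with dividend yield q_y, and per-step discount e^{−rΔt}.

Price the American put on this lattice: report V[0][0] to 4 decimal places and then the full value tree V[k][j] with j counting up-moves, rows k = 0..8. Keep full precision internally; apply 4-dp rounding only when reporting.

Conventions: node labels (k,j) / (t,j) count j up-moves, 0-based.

price = 19.9332
tree:
19.9332
26.8790 12.1640
35.1548 17.6674 5.9558
44.4010 24.9370 9.4900 1.9424
53.9401 33.9769 14.8110 3.4547 0.2162
62.0048 44.3091 22.4822 6.1266 0.4053 0.0000
68.7579 53.9401 32.8077 10.8296 0.7598 0.0000 0.0000
74.4128 62.0048 44.3091 19.0726 1.4243 0.0000 0.0000 0.0000
79.1481 68.7579 53.9401 32.8077 2.6700 0.0000 0.0000 0.0000 0.0000

params: Δt=0.21475 u=1.19421 d=0.83737 q=0.46298 e^(-rΔt)=0.99336
t_8 payoffs: 79.1481 68.7579 53.9401 32.8077 2.6700 0.0000 0.0000 0.0000 0.0000
k=7: node(7,0) S=29.1172 payoff=74.4128 vs cont=73.8445 → 74.4128 [stop]  node(7,1) S=41.5252 payoff=62.0048 vs cont=61.4869 → 62.0048 [stop]  node(7,2) S=59.2209 payoff=44.3091 vs cont=43.8633 → 44.3091 [stop]  node(7,3) S=84.4574 payoff=19.0726 vs cont=18.7296 → 19.0726 [stop]  node(7,4) S=120.4482 payoff=0.0000 vs cont=1.4243 → 1.4243 [wait]  node(7,5) S=171.7763 payoff=0.0000 vs cont=0.0000 → 0.0000 [wait]  node(7,6) S=244.9774 payoff=0.0000 vs cont=0.0000 → 0.0000 [wait]  node(7,7) S=349.3726 payoff=0.0000 vs cont=0.0000 → 0.0000 [wait]
k=6: node(6,0) S=34.7721 payoff=68.7579 vs cont=68.2126 → 68.7579 [stop]  node(6,1) S=49.5899 payoff=53.9401 vs cont=53.4551 → 53.9401 [stop]  node(6,2) S=70.7223 payoff=32.8077 vs cont=32.4088 → 32.8077 [stop]  node(6,3) S=100.8600 payoff=2.6700 vs cont=10.8296 → 10.8296 [wait]  node(6,4) S=143.8407 payoff=0.0000 vs cont=0.7598 → 0.7598 [wait]  node(6,5) S=205.1373 payoff=0.0000 vs cont=0.0000 → 0.0000 [wait]  node(6,6) S=292.5549 payoff=0.0000 vs cont=0.0000 → 0.0000 [wait]
k=5: node(5,0) S=41.5252 payoff=62.0048 vs cont=61.4869 → 62.0048 [stop]  node(5,1) S=59.2209 payoff=44.3091 vs cont=43.8633 → 44.3091 [stop]  node(5,2) S=84.4574 payoff=19.0726 vs cont=22.4822 → 22.4822 [wait]  node(5,3) S=120.4482 payoff=0.0000 vs cont=6.1266 → 6.1266 [wait]  node(5,4) S=171.7763 payoff=0.0000 vs cont=0.4053 → 0.4053 [wait]  node(5,5) S=244.9774 payoff=0.0000 vs cont=0.0000 → 0.0000 [wait]
k=4: node(4,0) S=49.5899 payoff=53.9401 vs cont=53.4551 → 53.9401 [stop]  node(4,1) S=70.7223 payoff=32.8077 vs cont=33.9769 → 33.9769 [wait]  node(4,2) S=100.8600 payoff=2.6700 vs cont=14.8110 → 14.8110 [wait]  node(4,3) S=143.8407 payoff=0.0000 vs cont=3.4547 → 3.4547 [wait]  node(4,4) S=205.1373 payoff=0.0000 vs cont=0.2162 → 0.2162 [wait]
k=3: node(3,0) S=59.2209 payoff=44.3091 vs cont=44.4010 → 44.4010 [wait]  node(3,1) S=84.4574 payoff=19.0726 vs cont=24.9370 → 24.9370 [wait]  node(3,2) S=120.4482 payoff=0.0000 vs cont=9.4900 → 9.4900 [wait]  node(3,3) S=171.7763 payoff=0.0000 vs cont=1.9424 → 1.9424 [wait]
k=2: node(2,0) S=70.7223 payoff=32.8077 vs cont=35.1548 → 35.1548 [wait]  node(2,1) S=100.8600 payoff=2.6700 vs cont=17.6674 → 17.6674 [wait]  node(2,2) S=143.8407 payoff=0.0000 vs cont=5.9558 → 5.9558 [wait]
k=1: node(1,0) S=84.4574 payoff=19.0726 vs cont=26.8790 → 26.8790 [wait]  node(1,1) S=120.4482 payoff=0.0000 vs cont=12.1640 → 12.1640 [wait]
k=0: node(0,0) S=100.8600 payoff=2.6700 vs cont=19.9332 → 19.9332 [wait]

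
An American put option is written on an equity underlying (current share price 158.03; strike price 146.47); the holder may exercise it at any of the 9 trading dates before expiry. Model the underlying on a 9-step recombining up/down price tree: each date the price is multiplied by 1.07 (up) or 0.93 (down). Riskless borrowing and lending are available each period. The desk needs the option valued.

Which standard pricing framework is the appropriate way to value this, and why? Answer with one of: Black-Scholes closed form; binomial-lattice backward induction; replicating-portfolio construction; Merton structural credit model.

framework: binomial-lattice backward induction

Key observation: an American put (K = 146.47, S₀ = 158.03) on a 9-date tree has no closed form — the optimal stopping decision is embedded and must be resolved recursively from expiry.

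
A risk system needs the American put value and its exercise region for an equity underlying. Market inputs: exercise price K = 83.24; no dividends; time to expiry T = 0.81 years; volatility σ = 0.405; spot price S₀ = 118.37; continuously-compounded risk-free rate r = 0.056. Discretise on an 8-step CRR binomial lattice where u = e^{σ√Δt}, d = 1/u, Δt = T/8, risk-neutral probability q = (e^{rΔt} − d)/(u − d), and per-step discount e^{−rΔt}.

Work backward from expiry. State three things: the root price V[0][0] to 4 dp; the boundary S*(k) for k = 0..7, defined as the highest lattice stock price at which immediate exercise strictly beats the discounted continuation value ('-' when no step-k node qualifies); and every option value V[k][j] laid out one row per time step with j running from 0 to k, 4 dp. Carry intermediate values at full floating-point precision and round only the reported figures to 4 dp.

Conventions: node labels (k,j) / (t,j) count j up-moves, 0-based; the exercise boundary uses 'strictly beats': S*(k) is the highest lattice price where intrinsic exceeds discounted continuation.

Δt=0.10125  u=1.13754  d=0.87909  q=0.48983  discount=0.99435
step 8 (expiry): payoffs max(K−S,0) = 41.0217 28.6094 12.5479 0.0000 0.0000 0.0000 0.0000 0.0000 0.0000
step 7: (k=7,j=0): S=48.0251, K−S=35.2149, hold=34.7443 ⇒ V=35.2149 exercise | (k=7,j=1): S=62.1446, K−S=21.0954, hold=20.6247 ⇒ V=21.0954 exercise | (k=7,j=2): S=80.4153, K−S=2.8247, hold=6.3654 ⇒ V=6.3654 continue | (k=7,j=3): S=104.0577, K−S=0.0000, hold=0.0000 ⇒ V=0.0000 continue | (k=7,j=4): S=134.6509, K−S=0.0000, hold=0.0000 ⇒ V=0.0000 continue | (k=7,j=5): S=174.2387, K−S=0.0000, hold=0.0000 ⇒ V=0.0000 continue | (k=7,j=6): S=225.4653, K−S=0.0000, hold=0.0000 ⇒ V=0.0000 continue | (k=7,j=7): S=291.7528, K−S=0.0000, hold=0.0000 ⇒ V=0.0000 continue  boundary S*=62.1446
step 6: (k=6,j=0): S=54.6306, K−S=28.6094, hold=28.1388 ⇒ V=28.6094 exercise | (k=6,j=1): S=70.6921, K−S=12.5479, hold=13.8017 ⇒ V=13.8017 continue | (k=6,j=2): S=91.4758, K−S=0.0000, hold=3.2291 ⇒ V=3.2291 continue | (k=6,j=3): S=118.3700, K−S=0.0000, hold=0.0000 ⇒ V=0.0000 continue | (k=6,j=4): S=153.1711, K−S=0.0000, hold=0.0000 ⇒ V=0.0000 continue | (k=6,j=5): S=198.2039, K−S=0.0000, hold=0.0000 ⇒ V=0.0000 continue | (k=6,j=6): S=256.4764, K−S=0.0000, hold=0.0000 ⇒ V=0.0000 continue  boundary S*=54.6306
step 5: (k=5,j=0): S=62.1446, K−S=21.0954, hold=21.2355 ⇒ V=21.2355 continue | (k=5,j=1): S=80.4153, K−S=2.8247, hold=8.5742 ⇒ V=8.5742 continue | (k=5,j=2): S=104.0577, K−S=0.0000, hold=1.6381 ⇒ V=1.6381 continue | (k=5,j=3): S=134.6509, K−S=0.0000, hold=0.0000 ⇒ V=0.0000 continue | (k=5,j=4): S=174.2387, K−S=0.0000, hold=0.0000 ⇒ V=0.0000 continue | (k=5,j=5): S=225.4653, K−S=0.0000, hold=0.0000 ⇒ V=0.0000 continue  boundary S*=-
step 4: (k=4,j=0): S=70.6921, K−S=12.5479, hold=14.9486 ⇒ V=14.9486 continue | (k=4,j=1): S=91.4758, K−S=0.0000, hold=5.1474 ⇒ V=5.1474 continue | (k=4,j=2): S=118.3700, K−S=0.0000, hold=0.8310 ⇒ V=0.8310 continue | (k=4,j=3): S=153.1711, K−S=0.0000, hold=0.0000 ⇒ V=0.0000 continue | (k=4,j=4): S=198.2039, K−S=0.0000, hold=0.0000 ⇒ V=0.0000 continue  boundary S*=-
step 3: (k=3,j=0): S=80.4153, K−S=2.8247, hold=10.0904 ⇒ V=10.0904 continue | (k=3,j=1): S=104.0577, K−S=0.0000, hold=3.0160 ⇒ V=3.0160 continue | (k=3,j=2): S=134.6509, K−S=0.0000, hold=0.4215 ⇒ V=0.4215 continue | (k=3,j=3): S=174.2387, K−S=0.0000, hold=0.0000 ⇒ V=0.0000 continue  boundary S*=-
step 2: (k=2,j=0): S=91.4758, K−S=0.0000, hold=6.5877 ⇒ V=6.5877 continue | (k=2,j=1): S=118.3700, K−S=0.0000, hold=1.7353 ⇒ V=1.7353 continue | (k=2,j=2): S=153.1711, K−S=0.0000, hold=0.2138 ⇒ V=0.2138 continue  boundary S*=-
step 1: (k=1,j=0): S=104.0577, K−S=0.0000, hold=4.1870 ⇒ V=4.1870 continue | (k=1,j=1): S=134.6509, K−S=0.0000, hold=0.9844 ⇒ V=0.9844 continue  boundary S*=-
step 0: (k=0,j=0): S=118.3700, K−S=0.0000, hold=2.6035 ⇒ V=2.6035 continue  boundary S*=-

price = 2.6035
boundary = - - - - - - 54.6306 62.1446
tree:
2.6035
4.1870 0.9844
6.5877 1.7353 0.2138
10.0904 3.0160 0.4215 0.0000
14.9486 5.1474 0.8310 0.0000 0.0000
21.2355 8.5742 1.6381 0.0000 0.0000 0.0000
28.6094 13.8017 3.2291 0.0000 0.0000 0.0000 0.0000
35.2149 21.0954 6.3654 0.0000 0.0000 0.0000 0.0000 0.0000
41.0217 28.6094 12.5479 0.0000 0.0000 0.0000 0.0000 0.0000 0.0000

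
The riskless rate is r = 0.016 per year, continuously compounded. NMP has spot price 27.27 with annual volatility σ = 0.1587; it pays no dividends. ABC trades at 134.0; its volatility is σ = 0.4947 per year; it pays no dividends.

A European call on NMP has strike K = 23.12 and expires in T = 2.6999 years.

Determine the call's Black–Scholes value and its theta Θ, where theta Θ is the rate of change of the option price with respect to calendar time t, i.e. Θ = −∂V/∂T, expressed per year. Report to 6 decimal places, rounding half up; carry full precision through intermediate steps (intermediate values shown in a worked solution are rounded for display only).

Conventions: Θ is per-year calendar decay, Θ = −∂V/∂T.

σ√T = 0.1587·√2.6999 = 0.260766
d₁ = (ln(S/K) + (r+σ²/2)T) / (σ√T) = (ln(27.27/23.12) + (0.016+0.1587²/2)·2.6999) / 0.260766 = (0.165089 + 0.077198) / 0.260766 = 0.929136
d₂ = d₁ − σ√T = 0.929136 − 0.260766 = 0.668370
e^{−rT} = 0.957721
N(d₁) = 0.823591,  N(d₂) = 0.748051
Call price V = S·N(d₁) − K·e^{−rT}·N(d₂) = 22.459318 − 16.563740 = 5.895579
φ(d₁) = (1/√(2π))·e^{−d₁²/2} = 0.259089
Θ = −S·φ(d₁)·σ/(2√T) − r·K·e^{−rT}·N(d₂) = −0.341198 − 0.265020 = -0.606218

price = 5.895579
Θ = -0.606218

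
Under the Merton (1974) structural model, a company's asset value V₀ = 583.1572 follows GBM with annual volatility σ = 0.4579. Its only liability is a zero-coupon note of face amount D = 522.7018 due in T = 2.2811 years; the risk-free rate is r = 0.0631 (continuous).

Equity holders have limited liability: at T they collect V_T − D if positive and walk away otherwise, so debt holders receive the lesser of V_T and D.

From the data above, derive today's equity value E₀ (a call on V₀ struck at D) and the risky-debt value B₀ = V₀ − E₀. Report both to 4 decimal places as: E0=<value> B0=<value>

E0=214.2286 B0=368.9286

Work the structural quantities from V₀ = 583.1572 against face 522.7018:
d₁ = [ln(V₀/D) + (r + σ²/2)T] / (σ√T)
   = [ln(583.1572/522.7018) + (0.0631 + 0.5·0.4579²)·2.2811] / (0.4579·√2.2811)
   = [0.109446 + 0.383079] / 0.691581 = 0.712173
d₂ = d₁ − σ√T = 0.712173 − 0.691581 = 0.020592
N(d₁) = 0.761821,  N(d₂) = 0.508215,  e^(−rT) = 0.865942
E₀ = V₀·N(d₁) − D·e^(−rT)·N(d₂)
   = 583.1572·0.761821 − 522.7018·0.865942·0.508215 = 214.228627
B₀ = V₀ − E₀ = 583.1572 − 214.228627 = 368.928573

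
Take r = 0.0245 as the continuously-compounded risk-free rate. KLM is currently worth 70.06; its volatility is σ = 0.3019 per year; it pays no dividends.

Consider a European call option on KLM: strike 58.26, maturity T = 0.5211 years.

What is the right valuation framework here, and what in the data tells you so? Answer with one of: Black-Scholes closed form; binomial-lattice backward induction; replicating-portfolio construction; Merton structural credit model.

Key observation: the instrument is a plain European call (strike 58.26) on a lognormal asset; the exact continuous-time formula applies directly.

framework: Black-Scholes closed form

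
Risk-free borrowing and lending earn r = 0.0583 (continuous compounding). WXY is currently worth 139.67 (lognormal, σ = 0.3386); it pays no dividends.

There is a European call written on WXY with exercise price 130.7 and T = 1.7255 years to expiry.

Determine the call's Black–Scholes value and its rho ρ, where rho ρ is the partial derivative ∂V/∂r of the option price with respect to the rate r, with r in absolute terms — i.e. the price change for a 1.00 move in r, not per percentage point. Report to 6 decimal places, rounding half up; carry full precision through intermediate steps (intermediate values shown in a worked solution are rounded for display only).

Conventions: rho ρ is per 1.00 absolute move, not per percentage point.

σ√T = 0.3386·√1.7255 = 0.444779
d₁ = (ln(S/K) + (r+σ²/2)T) / (σ√T) = (ln(139.67/130.7) + (0.0583+0.3386²/2)·1.7255) / 0.444779 = (0.066378 + 0.199511) / 0.444779 = 0.597800
d₂ = d₁ − σ√T = 0.597800 − 0.444779 = 0.153020
e^{−rT} = 0.904298
N(d₁) = 0.725013,  N(d₂) = 0.560809
Call price V = S·N(d₁) − K·e^{−rT}·N(d₂) = 101.262587 − 66.282963 = 34.979624
ρ = K·T·e^{−rT}·N(d₂) = 114.371252

price = 34.979624
ρ = 114.371252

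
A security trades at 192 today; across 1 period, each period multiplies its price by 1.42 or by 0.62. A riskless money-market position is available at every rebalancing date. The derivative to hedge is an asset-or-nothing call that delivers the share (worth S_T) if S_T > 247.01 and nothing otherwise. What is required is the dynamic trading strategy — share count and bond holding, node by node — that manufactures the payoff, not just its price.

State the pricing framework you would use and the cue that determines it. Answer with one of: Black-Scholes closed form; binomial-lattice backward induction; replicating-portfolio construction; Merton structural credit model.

framework: replicating-portfolio construction

Key observation: the deliverable is the dynamic trading strategy on the 1-step tree (spot 192, moves 1.42 and 0.62), so the valuation must go through the node-by-node replicating-portfolio solve.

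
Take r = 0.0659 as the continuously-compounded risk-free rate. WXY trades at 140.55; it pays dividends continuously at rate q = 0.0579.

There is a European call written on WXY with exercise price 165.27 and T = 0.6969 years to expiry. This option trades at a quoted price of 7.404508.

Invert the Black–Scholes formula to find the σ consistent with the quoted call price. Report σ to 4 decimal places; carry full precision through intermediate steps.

sigma = 0.3372

At σ = 0.3372 the Black–Scholes value reproduces the quote:
σ√T = 0.3372·√0.6969 = 0.281496
d₁ = (ln(S/K) + (r−q+σ²/2)T) / (σ√T) = (ln(140.55/165.27) + (0.0659−0.0579+0.3372²/2)·0.6969) / 0.281496 = (-0.162017 + 0.045195) / 0.281496 = -0.415003
d₂ = d₁ − σ√T = -0.415003 − 0.281496 = -0.696500
e^{−rT} = 0.955113
e^{−qT} = 0.960453
N(d₁) = 0.339070,  N(d₂) = 0.243058
V = S·e^{−qT}·N(d₁) − K·e^{−rT}·N(d₂) = 45.771582 − 38.367074 = 7.404508 (equal to the quote); since ∂V/∂σ > 0 for all σ, the implied volatility is unique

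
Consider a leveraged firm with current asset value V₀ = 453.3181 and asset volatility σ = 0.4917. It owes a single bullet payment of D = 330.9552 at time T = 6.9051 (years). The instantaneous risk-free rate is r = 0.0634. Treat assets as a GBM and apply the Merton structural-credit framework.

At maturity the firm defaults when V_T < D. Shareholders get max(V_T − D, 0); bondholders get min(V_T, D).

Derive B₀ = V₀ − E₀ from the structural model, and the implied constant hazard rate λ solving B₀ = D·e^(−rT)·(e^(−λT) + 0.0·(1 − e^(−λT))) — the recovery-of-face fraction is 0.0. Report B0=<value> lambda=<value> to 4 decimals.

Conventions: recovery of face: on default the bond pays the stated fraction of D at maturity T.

Work the structural quantities from V₀ = 453.3181 against face 330.9552:
d₁ = [ln(V₀/D) + (r + σ²/2)T] / (σ√T)
   = [ln(453.3181/330.9552) + (0.0634 + 0.5·0.4917²)·6.9051] / (0.4917·√6.9051)
   = [0.314611 + 1.272503] / 1.292067 = 1.228352
d₂ = d₁ − σ√T = 1.228352 − 1.292067 = -0.063716
N(d₁) = 0.890343,  N(d₂) = 0.474598,  e^(−rT) = 0.645466
E₀ = V₀·N(d₁) − D·e^(−rT)·N(d₂)
   = 453.3181·0.890343 − 330.9552·0.645466·0.474598 = 302.224599
B₀ = V₀ − E₀ = 453.3181 − 302.224599 = 151.093501
e^(−λT) = (B₀·e^(rT)/D − 0)/(1 − 0) = (151.0935·1.549269/330.9552 − 0)/1 = 0.70729968
λ = −ln(0.70729968)/6.9051 = 0.050151

B0=151.0935 lambda=0.0502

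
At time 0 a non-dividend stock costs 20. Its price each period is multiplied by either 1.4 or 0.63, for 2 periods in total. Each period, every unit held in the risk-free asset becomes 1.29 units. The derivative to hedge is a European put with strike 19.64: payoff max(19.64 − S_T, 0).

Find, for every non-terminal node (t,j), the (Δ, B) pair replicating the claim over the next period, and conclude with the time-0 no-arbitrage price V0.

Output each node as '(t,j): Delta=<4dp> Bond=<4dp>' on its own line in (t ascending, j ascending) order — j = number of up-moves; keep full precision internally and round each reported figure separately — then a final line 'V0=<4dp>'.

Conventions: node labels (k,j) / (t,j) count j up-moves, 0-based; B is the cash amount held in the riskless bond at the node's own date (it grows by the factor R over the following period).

(0,0): Delta=-0.1561 Bond=3.5590
(1,0): Delta=-1.0000 Bond=15.2248
(1,1): Delta=-0.0928 Bond=2.8189
V0=0.4378

Arbitrage-free pricing uses the up-move probability p* = (R−d)/(u−d) = 0.8571, discounting each step at R = 1.29.
Expiry values: V(2,0)=11.7020, V(2,1)=2.0000, V(2,2)=0.0000
Node (1,0) S=12.6000: V=(p*·2.0000+(1−p*)·11.7020)/1.29=2.6248; Δ=(2.0000−11.7020)/(17.6400−7.9380)=-1.0000; B=V−Δ·S=15.2248
Node (1,1) S=28.0000: V=(p*·0.0000+(1−p*)·2.0000)/1.29=0.2215; Δ=(0.0000−2.0000)/(39.2000−17.6400)=-0.0928; B=V−Δ·S=2.8189
Node (0,0) S=20.0000: V=(p*·0.2215+(1−p*)·2.6248)/1.29=0.4378; Δ=(0.2215−2.6248)/(28.0000−12.6000)=-0.1561; B=V−Δ·S=3.5590
Sanity check at the root: Δ(0,0)·S0 + B(0,0) reproduces V0 = 0.4378.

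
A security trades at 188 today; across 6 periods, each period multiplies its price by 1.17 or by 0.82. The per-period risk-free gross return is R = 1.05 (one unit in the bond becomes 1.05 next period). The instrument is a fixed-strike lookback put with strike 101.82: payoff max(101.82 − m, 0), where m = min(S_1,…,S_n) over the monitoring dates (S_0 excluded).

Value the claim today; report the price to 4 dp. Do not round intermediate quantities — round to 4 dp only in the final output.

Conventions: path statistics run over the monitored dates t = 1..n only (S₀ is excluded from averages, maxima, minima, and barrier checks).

With p* = (R−d)/(u−d) = 0.6571, sum probability × payoff across the paths and divide by R^6.
Enumerate all 2^6 = 64 price paths (U = up ×1.17, D = down ×0.82); each path with k up-moves has probability p*^k·(1−p*)^(6−k).
DDDDDD: m=57.1533, payoff=44.6667, prob=0.001624
UDDDDD: m=81.5479, payoff=20.2721, prob=0.003113
DUDDDD: m=81.5479, payoff=20.2721, prob=0.003113
UUDDDD: m=116.3550, payoff=0.0000, prob=0.005967
DDUDDD: m=81.5479, payoff=20.2721, prob=0.003113
UDUDDD: m=116.3550, payoff=0.0000, prob=0.005967
DUUDDD: m=116.3550, payoff=0.0000, prob=0.005967
UUUDDD: m=166.0187, payoff=0.0000, prob=0.011437
DDDUDD: m=81.5479, payoff=20.2721, prob=0.003113
UDDUDD: m=116.3550, payoff=0.0000, prob=0.005967
DUDUDD: m=116.3550, payoff=0.0000, prob=0.005967
UUDUDD: m=166.0187, payoff=0.0000, prob=0.011437
DDUUDD: m=116.3550, payoff=0.0000, prob=0.005967
UDUUDD: m=166.0187, payoff=0.0000, prob=0.011437
DUUUDD: m=154.1600, payoff=0.0000, prob=0.011437
UUUUDD: m=219.9600, payoff=0.0000, prob=0.021921
DDDDUD: m=81.5479, payoff=20.2721, prob=0.003113
UDDDUD: m=116.3550, payoff=0.0000, prob=0.005967
DUDDUD: m=116.3550, payoff=0.0000, prob=0.005967
UUDDUD: m=166.0187, payoff=0.0000, prob=0.011437
DDUDUD: m=116.3550, payoff=0.0000, prob=0.005967
UDUDUD: m=166.0187, payoff=0.0000, prob=0.011437
DUUDUD: m=154.1600, payoff=0.0000, prob=0.011437
UUUDUD: m=219.9600, payoff=0.0000, prob=0.021921
DDDUUD: m=103.6572, payoff=0.0000, prob=0.005967
UDDUUD: m=147.9011, payoff=0.0000, prob=0.011437
DUDUUD: m=147.9011, payoff=0.0000, prob=0.011437
UUDUUD: m=211.0296, payoff=0.0000, prob=0.021921
DDUUUD: m=126.4112, payoff=0.0000, prob=0.011437
UDUUUD: m=180.3672, payoff=0.0000, prob=0.021921
DUUUUD: m=154.1600, payoff=0.0000, prob=0.021921
UUUUUD: m=219.9600, payoff=0.0000, prob=0.042016
DDDDDU: m=69.6991, payoff=32.1209, prob=0.003113
UDDDDU: m=99.4487, payoff=2.3713, prob=0.005967
DUDDDU: m=99.4487, payoff=2.3713, prob=0.005967
UUDDDU: m=141.8963, payoff=0.0000, prob=0.011437
DDUDDU: m=99.4487, payoff=2.3713, prob=0.005967
UDUDDU: m=141.8963, payoff=0.0000, prob=0.011437
DUUDDU: m=141.8963, payoff=0.0000, prob=0.011437
UUUDDU: m=202.4618, payoff=0.0000, prob=0.021921
DDDUDU: m=99.4487, payoff=2.3713, prob=0.005967
UDDUDU: m=141.8963, payoff=0.0000, prob=0.011437
DUDUDU: m=141.8963, payoff=0.0000, prob=0.011437
UUDUDU: m=202.4618, payoff=0.0000, prob=0.021921
DDUUDU: m=126.4112, payoff=0.0000, prob=0.011437
UDUUDU: m=180.3672, payoff=0.0000, prob=0.021921
DUUUDU: m=154.1600, payoff=0.0000, prob=0.021921
UUUUDU: m=219.9600, payoff=0.0000, prob=0.042016
DDDDUU: m=84.9989, payoff=16.8211, prob=0.005967
UDDDUU: m=121.2789, payoff=0.0000, prob=0.011437
DUDDUU: m=121.2789, payoff=0.0000, prob=0.011437
UUDDUU: m=173.0443, payoff=0.0000, prob=0.021921
DDUDUU: m=121.2789, payoff=0.0000, prob=0.011437
UDUDUU: m=173.0443, payoff=0.0000, prob=0.021921
DUUDUU: m=154.1600, payoff=0.0000, prob=0.021921
UUUDUU: m=219.9600, payoff=0.0000, prob=0.042016
DDDUUU: m=103.6572, payoff=0.0000, prob=0.011437
UDDUUU: m=147.9011, payoff=0.0000, prob=0.021921
DUDUUU: m=147.9011, payoff=0.0000, prob=0.021921
UUDUUU: m=211.0296, payoff=0.0000, prob=0.042016
DDUUUU: m=126.4112, payoff=0.0000, prob=0.021921
UDUUUU: m=180.3672, payoff=0.0000, prob=0.042016
DUUUUU: m=154.1600, payoff=0.0000, prob=0.042016
UUUUUU: m=219.9600, payoff=0.0000, prob=0.080530
Price = Σ prob·payoff / R^6 = 0.645102 / 1.340096 = 0.4814

price = 0.4814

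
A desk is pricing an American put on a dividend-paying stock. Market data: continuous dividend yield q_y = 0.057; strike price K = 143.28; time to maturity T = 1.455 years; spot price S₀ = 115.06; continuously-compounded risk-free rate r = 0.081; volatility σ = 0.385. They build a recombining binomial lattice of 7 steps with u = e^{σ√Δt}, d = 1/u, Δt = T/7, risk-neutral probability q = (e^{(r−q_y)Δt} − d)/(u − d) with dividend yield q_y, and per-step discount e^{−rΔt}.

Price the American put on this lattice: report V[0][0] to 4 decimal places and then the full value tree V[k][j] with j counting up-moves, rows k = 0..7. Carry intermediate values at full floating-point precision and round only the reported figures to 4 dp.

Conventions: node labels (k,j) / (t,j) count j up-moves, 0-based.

price = 36.1946
tree:
36.1946
48.2486 23.9303
62.2840 34.1885 13.2449
75.3231 47.1546 20.8249 5.1891
86.2631 62.2840 31.8235 9.1940 0.8675
95.4420 75.3231 46.7429 16.1754 1.6659 0.0000
103.1432 86.2631 62.2840 28.2200 3.1990 0.0000 0.0000
109.6046 95.4420 75.3231 46.7429 6.1430 0.0000 0.0000 0.0000

Δt=0.20786, u=1.19187, d=0.83901, q=0.47040, disc=e^(-rΔt)=0.98330
k=7 terminal: V=max(K-S,0) → 109.6046 95.4420 75.3231 46.7429 6.1430 0.0000 0.0000 0.0000
k=6: j=0 S=40.1368 intr=103.1432 cont=101.2238 V=103.1432[EX]; j=1 S=57.0169 intr=86.2631 cont=84.5426 V=86.2631[EX]; j=2 S=80.9960 intr=62.2840 cont=60.8458 V=62.2840[EX]; j=3 S=115.0600 intr=28.2200 cont=27.1830 V=28.2200[EX]; j=4 S=163.4500 intr=0.0000 cont=3.1990 V=3.1990[hold]; j=5 S=232.1911 intr=0.0000 cont=0.0000 V=0.0000[hold]; j=6 S=329.8421 intr=0.0000 cont=0.0000 V=0.0000[hold]
k=5: j=0 S=47.8380 intr=95.4420 cont=93.6133 V=95.4420[EX]; j=1 S=67.9569 intr=75.3231 cont=73.7314 V=75.3231[EX]; j=2 S=96.5371 intr=46.7429 cont=45.4878 V=46.7429[EX]; j=3 S=137.1370 intr=6.1430 cont=16.1754 V=16.1754[hold]; j=4 S=194.8118 intr=0.0000 cont=1.6659 V=1.6659[hold]; j=5 S=276.7424 intr=0.0000 cont=0.0000 V=0.0000[hold]
k=4: j=0 S=57.0169 intr=86.2631 cont=84.5426 V=86.2631[EX]; j=1 S=80.9960 intr=62.2840 cont=60.8458 V=62.2840[EX]; j=2 S=115.0600 intr=28.2200 cont=31.8235 V=31.8235[hold]; j=3 S=163.4500 intr=0.0000 cont=9.1940 V=9.1940[hold]; j=4 S=232.1911 intr=0.0000 cont=0.8675 V=0.8675[hold]
k=3: j=0 S=67.9569 intr=75.3231 cont=73.7314 V=75.3231[EX]; j=1 S=96.5371 intr=46.7429 cont=47.1546 V=47.1546[hold]; j=2 S=137.1370 intr=6.1430 cont=20.8249 V=20.8249[hold]; j=3 S=194.8118 intr=0.0000 cont=5.1891 V=5.1891[hold]
k=2: j=0 S=80.9960 intr=62.2840 cont=61.0362 V=62.2840[EX]; j=1 S=115.0600 intr=28.2200 cont=34.1885 V=34.1885[hold]; j=2 S=163.4500 intr=0.0000 cont=13.2449 V=13.2449[hold]
k=1: j=0 S=96.5371 intr=46.7429 cont=48.2486 V=48.2486[hold]; j=1 S=137.1370 intr=6.1430 cont=23.9303 V=23.9303[hold]
k=0: j=0 S=115.0600 intr=28.2200 cont=36.1946 V=36.1946[hold]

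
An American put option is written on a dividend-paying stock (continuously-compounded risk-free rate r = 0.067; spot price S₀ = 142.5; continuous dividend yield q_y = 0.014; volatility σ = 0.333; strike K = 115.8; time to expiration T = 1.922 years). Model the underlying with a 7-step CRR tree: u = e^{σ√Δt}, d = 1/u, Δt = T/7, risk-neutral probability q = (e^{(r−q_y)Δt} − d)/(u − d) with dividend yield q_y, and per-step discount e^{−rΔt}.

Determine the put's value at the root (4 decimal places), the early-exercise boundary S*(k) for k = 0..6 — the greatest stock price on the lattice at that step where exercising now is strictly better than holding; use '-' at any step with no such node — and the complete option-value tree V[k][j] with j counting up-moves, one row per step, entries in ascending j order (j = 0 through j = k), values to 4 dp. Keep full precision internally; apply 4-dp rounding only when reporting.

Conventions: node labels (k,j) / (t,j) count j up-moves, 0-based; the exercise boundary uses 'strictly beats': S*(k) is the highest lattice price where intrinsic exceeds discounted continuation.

params: Δt=0.27457 u=1.19064 d=0.83988 q=0.49828 e^(-rΔt)=0.98177
t_7 payoffs: 73.7900 56.2457 31.3744 0.0000 0.0000 0.0000 0.0000 0.0000
t_6: node(6,0) S=50.0188 payoff=65.7812 vs cont=63.8623 → 65.7812 [stop]  node(6,1) S=70.9078 payoff=44.8922 vs cont=43.0535 → 44.8922 [stop]  node(6,2) S=100.5204 payoff=15.2796 vs cont=15.4543 → 15.4543 [wait]  node(6,3) S=142.5000 payoff=0.0000 vs cont=0.0000 → 0.0000 [wait]  node(6,4) S=202.0112 payoff=0.0000 vs cont=0.0000 → 0.0000 [wait]  node(6,5) S=286.3756 payoff=0.0000 vs cont=0.0000 → 0.0000 [wait]  node(6,6) S=405.9724 payoff=0.0000 vs cont=0.0000 → 0.0000 [wait]  ⇒ S*(6)=70.9078
t_5: node(5,0) S=59.5543 payoff=56.2457 vs cont=54.3633 → 56.2457 [stop]  node(5,1) S=84.4256 payoff=31.3744 vs cont=29.6730 → 31.3744 [stop]  node(5,2) S=119.6836 payoff=0.0000 vs cont=7.6124 → 7.6124 [wait]  node(5,3) S=169.6661 payoff=0.0000 vs cont=0.0000 → 0.0000 [wait]  node(5,4) S=240.5225 payoff=0.0000 vs cont=0.0000 → 0.0000 [wait]  node(5,5) S=340.9701 payoff=0.0000 vs cont=0.0000 → 0.0000 [wait]  ⇒ S*(5)=84.4256
t_4: node(4,0) S=70.9078 payoff=44.8922 vs cont=43.0535 → 44.8922 [stop]  node(4,1) S=100.5204 payoff=15.2796 vs cont=19.1782 → 19.1782 [wait]  node(4,2) S=142.5000 payoff=0.0000 vs cont=3.7497 → 3.7497 [wait]  node(4,3) S=202.0112 payoff=0.0000 vs cont=0.0000 → 0.0000 [wait]  node(4,4) S=286.3756 payoff=0.0000 vs cont=0.0000 → 0.0000 [wait]  ⇒ S*(4)=70.9078
t_3: node(3,0) S=84.4256 payoff=31.3744 vs cont=31.4947 → 31.4947 [wait]  node(3,1) S=119.6836 payoff=0.0000 vs cont=11.2810 → 11.2810 [wait]  node(3,2) S=169.6661 payoff=0.0000 vs cont=1.8470 → 1.8470 [wait]  node(3,3) S=240.5225 payoff=0.0000 vs cont=0.0000 → 0.0000 [wait]  ⇒ S*(3)=-
t_2: node(2,0) S=100.5204 payoff=15.2796 vs cont=21.0322 → 21.0322 [wait]  node(2,1) S=142.5000 payoff=0.0000 vs cont=6.4603 → 6.4603 [wait]  node(2,2) S=202.0112 payoff=0.0000 vs cont=0.9098 → 0.9098 [wait]  ⇒ S*(2)=-
t_1: node(1,0) S=119.6836 payoff=0.0000 vs cont=13.5203 → 13.5203 [wait]  node(1,1) S=169.6661 payoff=0.0000 vs cont=3.6272 → 3.6272 [wait]  ⇒ S*(1)=-
t_0: node(0,0) S=142.5000 payoff=0.0000 vs cont=8.4342 → 8.4342 [wait]  ⇒ S*(0)=-

price = 8.4342
boundary = - - - - 70.9078 84.4256 70.9078
tree:
8.4342
13.5203 3.6272
21.0322 6.4603 0.9098
31.4947 11.2810 1.8470 0.0000
44.8922 19.1782 3.7497 0.0000 0.0000
56.2457 31.3744 7.6124 0.0000 0.0000 0.0000
65.7812 44.8922 15.4543 0.0000 0.0000 0.0000 0.0000
73.7900 56.2457 31.3744 0.0000 0.0000 0.0000 0.0000 0.0000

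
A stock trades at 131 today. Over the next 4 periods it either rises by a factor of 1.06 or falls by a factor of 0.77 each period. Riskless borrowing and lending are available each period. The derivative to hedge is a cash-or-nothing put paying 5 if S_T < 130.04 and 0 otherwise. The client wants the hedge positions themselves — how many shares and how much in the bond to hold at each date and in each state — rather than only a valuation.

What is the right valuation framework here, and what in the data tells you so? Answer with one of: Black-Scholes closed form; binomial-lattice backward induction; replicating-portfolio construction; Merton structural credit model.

Key observation: a price alone would not answer the question — the per-node share/bond construction on the spot-131, 1.06/0.77 tree is required, and only the replicating-portfolio method yields it.

framework: replicating-portfolio construction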